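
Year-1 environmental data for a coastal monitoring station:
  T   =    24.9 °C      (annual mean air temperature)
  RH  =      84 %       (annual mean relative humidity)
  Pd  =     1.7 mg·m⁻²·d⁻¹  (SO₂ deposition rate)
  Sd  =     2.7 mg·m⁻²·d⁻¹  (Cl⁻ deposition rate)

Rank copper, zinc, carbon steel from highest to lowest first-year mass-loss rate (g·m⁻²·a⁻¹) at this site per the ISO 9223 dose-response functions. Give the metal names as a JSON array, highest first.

copper: T>10 °C ⇒ hinge -0.080·(24.9−10) = -1.1920
  Pd branch = 0.0053·Pd^0.26·e^(0.059·RH+f) = 0.2623 μm/a
  Sd branch = 0.01025·Sd^0.27·e^(0.036·RH+0.049·T) = 0.9341 μm/a
  sum: 0.2623 + 0.9341 → r_corr = 1.196 μm/a
  mass loss = 1.196 μm/a × 8.96 g/cm³ = 10.72 g·m⁻²·a⁻¹
zinc: T>10 °C ⇒ hinge -0.071·(24.9−10) = -1.0579
  Pd branch = 0.0129·Pd^0.44·e^(0.046·RH+f) = 0.2696 μm/a
  Cl⁻ term: 0.0175·2.7^0.57·exp(0.008·84+0.085·24.9) = 0.5011
  sum: 0.2696 + 0.5011 → r_corr = 0.7707 μm/a
  mass loss = 0.7707 μm/a × 7.14 g/cm³ = 5.503 g·m⁻²·a⁻¹
carbon steel: T>10 °C ⇒ hinge -0.054·(24.9−10) = -0.8046
  SO₂ term: 1.77·1.7^0.52·exp(0.02·84-0.8046) = 5.597
  Cl⁻ term: 0.102·2.7^0.62·exp(0.033·84+0.04·24.9) = 8.175
  r_corr = 5.597 + 8.175 = 13.77 μm/a
  mass loss = 13.77 μm/a × 7.85 g/cm³ = 108.1 g·m⁻²·a⁻¹
Ordering by g·m⁻²·a⁻¹: carbon steel (108) > copper (10.7) > zinc (5.5)

["carbon steel", "copper", "zinc"]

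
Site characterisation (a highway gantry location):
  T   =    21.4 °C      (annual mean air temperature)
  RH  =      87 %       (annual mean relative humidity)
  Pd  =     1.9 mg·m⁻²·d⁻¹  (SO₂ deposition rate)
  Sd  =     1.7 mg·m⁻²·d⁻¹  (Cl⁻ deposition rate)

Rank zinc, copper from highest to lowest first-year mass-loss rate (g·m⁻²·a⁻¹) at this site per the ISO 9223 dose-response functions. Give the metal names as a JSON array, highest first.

["copper", "zinc"]

zinc: temperature factor f = -0.071·(11.4) = -0.8094
  SO₂ term: 0.0129·1.9^0.44·exp(0.046·87-0.8094) = 0.4166
  Cl⁻ term: 0.0175·1.7^0.57·exp(0.008·87+0.085·21.4) = 0.2928
  sum: 0.4166 + 0.2928 → r_corr = 0.7095 μm/a
  mass loss = 0.7095 μm/a × 7.14 g/cm³ = 5.066 g·m⁻²·a⁻¹
copper: T>10 °C ⇒ hinge -0.080·(21.4−10) = -0.9120
  Pd branch = 0.0053·Pd^0.26·e^(0.059·RH+f) = 0.4265 μm/a
  Sd branch = 0.01025·Sd^0.27·e^(0.036·RH+0.049·T) = 0.7737 μm/a
  r_corr = 0.4265 + 0.7737 = 1.2 μm/a
  mass loss = 1.2 μm/a × 8.96 g/cm³ = 10.75 g·m⁻²·a⁻¹
Ordering by g·m⁻²·a⁻¹: copper (10.8) > zinc (5.07)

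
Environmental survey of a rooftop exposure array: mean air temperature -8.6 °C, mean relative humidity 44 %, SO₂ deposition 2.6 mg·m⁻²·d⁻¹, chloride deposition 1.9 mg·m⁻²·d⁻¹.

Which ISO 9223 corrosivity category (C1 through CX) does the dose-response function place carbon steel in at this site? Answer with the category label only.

carbon steel: temperature factor f = +0.150·(-18.6) = -2.7900
  Pd branch = 1.77·Pd^0.52·e^(0.02·RH+f) = 0.4308 μm/a
  Cl⁻ term: 0.102·1.9^0.62·exp(0.033·44+0.04·-8.6) = 0.4599
  r_corr = 0.4308 + 0.4599 = 0.8906 μm/a
0.891 μm/a falls in (0, 1.3] for carbon steel → category C1

C1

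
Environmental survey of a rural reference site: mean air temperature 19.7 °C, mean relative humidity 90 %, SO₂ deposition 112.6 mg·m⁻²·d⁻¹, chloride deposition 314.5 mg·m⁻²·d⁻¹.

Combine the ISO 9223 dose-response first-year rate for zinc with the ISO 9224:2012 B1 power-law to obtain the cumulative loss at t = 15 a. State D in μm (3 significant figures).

zinc: temperature factor f = -0.071·(9.7) = -0.6887
  sulphur-dioxide contribution → 3.252 μm/a
  chloride contribution → 5.089 μm/a
  ⇒ r_corr(zinc) = 8.341 μm/a
Long-term exponent b (ISO 9224 Table 2, B1) = 0.813
  D(15) = 8.341 × 15^0.813 = 8.341 × 9.04 = 75.4 μm

D(15) = 75.4 μm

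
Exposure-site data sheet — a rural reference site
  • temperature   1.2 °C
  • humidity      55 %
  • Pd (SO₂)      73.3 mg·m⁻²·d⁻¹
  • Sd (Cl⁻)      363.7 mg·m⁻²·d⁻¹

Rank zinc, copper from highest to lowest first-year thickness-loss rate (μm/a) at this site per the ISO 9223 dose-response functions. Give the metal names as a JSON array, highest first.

zinc: T≤10 °C ⇒ hinge +0.038·(1.2−10) = -0.3344
  sulphur-dioxide contribution → 0.767 μm/a
  chloride contribution → 0.8671 μm/a
  ⇒ r_corr(zinc) = 1.634 μm/a
copper: temperature factor f = +0.126·(-8.8) = -1.1088
  sulphur-dioxide contribution → 0.1371 μm/a
  chloride contribution → 0.3869 μm/a
  ⇒ r_corr(copper) = 0.5239 μm/a
Ordering by μm/a: zinc (1.63) > copper (0.524)

["zinc", "copper"]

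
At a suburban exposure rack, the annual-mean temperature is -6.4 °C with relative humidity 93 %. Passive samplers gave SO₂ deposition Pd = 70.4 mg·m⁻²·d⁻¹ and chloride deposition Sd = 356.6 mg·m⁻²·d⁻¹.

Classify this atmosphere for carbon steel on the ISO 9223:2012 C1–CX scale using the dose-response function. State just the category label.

C4

carbon steel: T≤10 °C ⇒ hinge +0.150·(-6.4−10) = -2.4600
  Pd branch = 1.77·Pd^0.52·e^(0.02·RH+f) = 8.874 μm/a
  Cl⁻ term: 0.102·356.6^0.62·exp(0.033·93+0.04·-6.4) = 64.96
  sum: 8.874 + 64.96 → r_corr = 73.83 μm/a
Category bounds: 50…80 μm/a bracket r_corr ⇒ C4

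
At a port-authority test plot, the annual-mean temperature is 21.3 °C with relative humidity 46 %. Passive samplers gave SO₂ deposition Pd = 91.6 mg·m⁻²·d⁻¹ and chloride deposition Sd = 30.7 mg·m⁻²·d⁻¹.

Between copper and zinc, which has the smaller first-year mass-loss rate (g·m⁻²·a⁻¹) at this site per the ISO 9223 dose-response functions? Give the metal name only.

copper: T>10 °C ⇒ hinge -0.080·(21.3−10) = -0.9040
  SO₂ term: 0.0053·91.6^0.26·exp(0.059·46-0.9040) = 0.1048
  Cl⁻ term: 0.01025·30.7^0.27·exp(0.036·46+0.049·21.3) = 0.3843
  r_corr = 0.1048 + 0.3843 = 0.4892 μm/a
  mass loss = 0.4892 μm/a × 8.96 g/cm³ = 4.383 g·m⁻²·a⁻¹
zinc: temperature factor f = -0.071·(11.3) = -0.8023
  SO₂ term: 0.0129·91.6^0.44·exp(0.046·46-0.8023) = 0.3502
  Sd branch = 0.0175·Sd^0.57·e^(0.008·RH+0.085·T) = 1.088 μm/a
  sum: 0.3502 + 1.088 → r_corr = 1.439 μm/a
  mass loss = 1.439 μm/a × 7.14 g/cm³ = 10.27 g·m⁻²·a⁻¹
Ordering by g·m⁻²·a⁻¹: zinc (10.3) > copper (4.38)

copper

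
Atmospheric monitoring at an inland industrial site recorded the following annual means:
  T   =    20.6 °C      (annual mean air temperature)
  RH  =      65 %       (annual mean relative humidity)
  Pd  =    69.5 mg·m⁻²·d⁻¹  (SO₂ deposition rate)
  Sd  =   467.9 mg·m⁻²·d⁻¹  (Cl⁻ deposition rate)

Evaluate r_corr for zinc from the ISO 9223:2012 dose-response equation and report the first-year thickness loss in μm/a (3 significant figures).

zinc: T>10 °C ⇒ hinge -0.071·(20.6−10) = -0.7526
  SO₂ term: 0.0129·69.5^0.44·exp(0.046·65-0.7526) = 0.7812
  Cl⁻ term: 0.0175·467.9^0.57·exp(0.008·65+0.085·20.6) = 5.64
  r_corr = 0.7812 + 5.64 = 6.422 μm/a

r_corr = 6.42 μm/a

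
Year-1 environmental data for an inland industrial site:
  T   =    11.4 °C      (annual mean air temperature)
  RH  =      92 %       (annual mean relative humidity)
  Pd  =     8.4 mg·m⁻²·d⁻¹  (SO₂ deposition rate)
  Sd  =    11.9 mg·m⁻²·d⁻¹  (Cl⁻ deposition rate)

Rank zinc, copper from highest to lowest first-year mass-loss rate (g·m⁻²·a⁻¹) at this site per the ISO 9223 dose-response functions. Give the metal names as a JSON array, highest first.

zinc: temperature factor f = -0.071·(1.4) = -0.0994
  sulphur-dioxide contribution → 2.051 μm/a
  chloride contribution → 0.395 μm/a
  ⇒ r_corr(zinc) = 2.446 μm/a
  mass loss = 2.446 μm/a × 7.14 g/cm³ = 17.47 g·m⁻²·a⁻¹
copper: f(T) = -0.080·(T−10) [T>10 °C] = -0.1120
  sulphur-dioxide contribution → 1.876 μm/a
  chloride contribution → 0.9596 μm/a
  ⇒ r_corr(copper) = 2.836 μm/a
  mass loss = 2.836 μm/a × 8.96 g/cm³ = 25.41 g·m⁻²·a⁻¹
Ordering by g·m⁻²·a⁻¹: copper (25.4) > zinc (17.5)

["copper", "zinc"]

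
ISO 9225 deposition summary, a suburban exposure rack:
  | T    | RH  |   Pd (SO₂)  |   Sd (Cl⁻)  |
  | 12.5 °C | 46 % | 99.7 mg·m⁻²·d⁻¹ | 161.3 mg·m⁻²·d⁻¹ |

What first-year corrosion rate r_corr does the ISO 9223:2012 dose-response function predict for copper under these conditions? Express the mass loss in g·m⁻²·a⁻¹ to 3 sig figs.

copper: T>10 °C ⇒ hinge -0.080·(12.5−10) = -0.2000
  SO₂ term: 0.0053·99.7^0.26·exp(0.059·46-0.2000) = 0.2166
  Cl⁻ term: 0.01025·161.3^0.27·exp(0.036·46+0.049·12.5) = 0.3908
  r_corr = 0.2166 + 0.3908 = 0.6075 μm/a
Convert to mass loss: 0.6075 μm/a × 8.96 g/cm³ = 5.443 g·m⁻²·a⁻¹

r_corr = 5.44 g·m⁻²·a⁻¹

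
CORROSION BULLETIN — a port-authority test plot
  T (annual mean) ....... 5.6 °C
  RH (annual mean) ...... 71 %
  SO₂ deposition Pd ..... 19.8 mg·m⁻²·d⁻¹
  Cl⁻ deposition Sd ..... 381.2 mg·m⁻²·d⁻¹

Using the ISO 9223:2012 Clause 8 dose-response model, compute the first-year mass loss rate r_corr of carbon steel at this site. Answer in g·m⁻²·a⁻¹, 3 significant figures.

r_corr = 556 g·m⁻²·a⁻¹

carbon steel: T≤10 °C ⇒ hinge +0.150·(5.6−10) = -0.6600
  SO₂ term: 1.77·19.8^0.52·exp(0.02·71-0.6600) = 17.88
  Cl⁻ term: 0.102·381.2^0.62·exp(0.033·71+0.04·5.6) = 52.94
  r_corr = 17.88 + 52.94 = 70.81 μm/a
Convert to mass loss: 70.81 μm/a × 7.85 g/cm³ = 555.9 g·m⁻²·a⁻¹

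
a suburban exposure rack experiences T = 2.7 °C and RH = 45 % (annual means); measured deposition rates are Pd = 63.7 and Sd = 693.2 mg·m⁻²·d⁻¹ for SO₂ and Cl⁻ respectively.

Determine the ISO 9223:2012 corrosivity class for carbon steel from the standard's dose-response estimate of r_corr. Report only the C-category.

C3

carbon steel: f(T) = +0.150·(T−10) [T≤10 °C] = -1.0950
  SO₂ term: 1.77·63.7^0.52·exp(0.02·45-1.0950) = 12.63
  Sd branch = 0.102·Sd^0.62·e^(0.033·RH+0.04·T) = 28.96 μm/a
  sum: 12.63 + 28.96 → r_corr = 41.59 μm/a
Category bounds: 25…50 μm/a bracket r_corr ⇒ C3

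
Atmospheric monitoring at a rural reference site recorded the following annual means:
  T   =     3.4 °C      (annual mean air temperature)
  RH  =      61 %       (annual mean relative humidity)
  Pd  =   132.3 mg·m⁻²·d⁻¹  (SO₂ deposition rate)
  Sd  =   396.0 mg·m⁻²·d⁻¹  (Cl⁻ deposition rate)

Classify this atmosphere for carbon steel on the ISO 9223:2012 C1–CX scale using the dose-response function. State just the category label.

C4

carbon steel: f(T) = +0.150·(T−10) [T≤10 °C] = -0.9900
  Pd branch = 1.77·Pd^0.52·e^(0.02·RH+f) = 28.25 μm/a
  Cl⁻ term: 0.102·396.0^0.62·exp(0.033·61+0.04·3.4) = 35.68
  r_corr = 28.25 + 35.68 = 63.94 μm/a
Category bounds: 50…80 μm/a bracket r_corr ⇒ C4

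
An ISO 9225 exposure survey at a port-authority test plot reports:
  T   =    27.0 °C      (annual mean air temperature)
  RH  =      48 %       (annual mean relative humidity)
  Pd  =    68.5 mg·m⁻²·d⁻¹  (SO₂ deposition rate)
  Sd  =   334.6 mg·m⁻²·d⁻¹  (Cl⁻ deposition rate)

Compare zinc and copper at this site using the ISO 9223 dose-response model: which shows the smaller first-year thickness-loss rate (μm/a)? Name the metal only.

copper

zinc: f(T) = -0.071·(T−10) [T>10 °C] = -1.2070
  SO₂ term: 0.0129·68.5^0.44·exp(0.046·48-1.2070) = 0.2254
  Cl⁻ term: 0.0175·334.6^0.57·exp(0.008·48+0.085·27.0) = 7.006
  r_corr = 0.2254 + 7.006 = 7.232 μm/a
copper: f(T) = -0.080·(T−10) [T>10 °C] = -1.3600
  Pd branch = 0.0053·Pd^0.26·e^(0.059·RH+f) = 0.06932 μm/a
  Sd branch = 0.01025·Sd^0.27·e^(0.036·RH+0.049·T) = 1.041 μm/a
  sum: 0.06932 + 1.041 → r_corr = 1.11 μm/a
Ordering by μm/a: zinc (7.23) > copper (1.11)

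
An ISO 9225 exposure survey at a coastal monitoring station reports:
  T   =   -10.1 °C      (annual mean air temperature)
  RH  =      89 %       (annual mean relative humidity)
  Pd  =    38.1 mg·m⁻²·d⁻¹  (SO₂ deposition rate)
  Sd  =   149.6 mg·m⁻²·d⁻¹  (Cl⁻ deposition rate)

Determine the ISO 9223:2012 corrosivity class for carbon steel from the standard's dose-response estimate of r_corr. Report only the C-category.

carbon steel: temperature factor f = +0.150·(-20.1) = -3.0150
  Pd branch = 1.77·Pd^0.52·e^(0.02·RH+f) = 3.417 μm/a
  Sd branch = 0.102·Sd^0.62·e^(0.033·RH+0.04·T) = 28.65 μm/a
  sum: 3.417 + 28.65 → r_corr = 32.07 μm/a
32.1 μm/a falls in (25, 50] for carbon steel → category C3

C3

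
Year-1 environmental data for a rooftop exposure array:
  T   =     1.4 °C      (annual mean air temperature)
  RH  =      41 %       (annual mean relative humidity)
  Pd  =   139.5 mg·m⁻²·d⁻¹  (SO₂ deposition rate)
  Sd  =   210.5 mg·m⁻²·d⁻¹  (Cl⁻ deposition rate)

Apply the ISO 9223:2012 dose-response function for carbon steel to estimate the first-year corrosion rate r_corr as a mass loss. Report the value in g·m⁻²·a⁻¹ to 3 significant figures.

r_corr = 204 g·m⁻²·a⁻¹

carbon steel: f(T) = +0.150·(T−10) [T≤10 °C] = -1.2900
  sulphur-dioxide contribution → 14.42 μm/a
  chloride contribution → 11.51 μm/a
  ⇒ r_corr(carbon steel) = 25.93 μm/a
Convert to mass loss: 25.93 μm/a × 7.85 g/cm³ = 203.5 g·m⁻²·a⁻¹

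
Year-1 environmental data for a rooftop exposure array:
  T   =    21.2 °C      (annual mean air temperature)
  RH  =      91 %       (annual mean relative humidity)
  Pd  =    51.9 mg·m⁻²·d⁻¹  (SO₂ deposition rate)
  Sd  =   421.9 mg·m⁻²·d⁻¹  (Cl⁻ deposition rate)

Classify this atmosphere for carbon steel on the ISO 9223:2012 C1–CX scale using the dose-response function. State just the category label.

carbon steel: f(T) = -0.054·(T−10) [T>10 °C] = -0.6048
  sulphur-dioxide contribution → 46.52 μm/a
  chloride contribution → 203.6 μm/a
  ⇒ r_corr(carbon steel) = 250.1 μm/a
Category bounds: 200…700 μm/a bracket r_corr ⇒ CX

CX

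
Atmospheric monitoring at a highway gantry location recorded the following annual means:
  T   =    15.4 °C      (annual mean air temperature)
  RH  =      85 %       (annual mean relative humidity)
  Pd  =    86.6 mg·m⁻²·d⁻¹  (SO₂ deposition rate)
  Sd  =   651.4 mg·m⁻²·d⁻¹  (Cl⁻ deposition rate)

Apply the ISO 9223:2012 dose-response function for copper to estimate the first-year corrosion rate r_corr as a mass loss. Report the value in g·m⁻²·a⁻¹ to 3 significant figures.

copper: f(T) = -0.080·(T−10) [T>10 °C] = -0.4320
  SO₂ term: 0.0053·86.6^0.26·exp(0.059·85-0.4320) = 1.653
  Cl⁻ term: 0.01025·651.4^0.27·exp(0.036·85+0.049·15.4) = 2.674
  r_corr = 1.653 + 2.674 = 4.327 μm/a
Convert to mass loss: 4.327 μm/a × 8.96 g/cm³ = 38.77 g·m⁻²·a⁻¹

r_corr = 38.8 g·m⁻²·a⁻¹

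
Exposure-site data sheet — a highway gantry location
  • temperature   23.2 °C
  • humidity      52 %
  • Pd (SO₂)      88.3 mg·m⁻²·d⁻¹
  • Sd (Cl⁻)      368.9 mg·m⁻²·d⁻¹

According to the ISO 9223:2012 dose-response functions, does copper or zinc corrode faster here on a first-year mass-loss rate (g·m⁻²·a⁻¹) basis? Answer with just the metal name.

zinc

copper: f(T) = -0.080·(T−10) [T>10 °C] = -1.0560
  Pd branch = 0.0053·Pd^0.26·e^(0.059·RH+f) = 0.1271 μm/a
  Cl⁻ term: 0.01025·368.9^0.27·exp(0.036·52+0.049·23.2) = 1.024
  r_corr = 0.1271 + 1.024 = 1.152 μm/a
  mass loss = 1.152 μm/a × 8.96 g/cm³ = 10.32 g·m⁻²·a⁻¹
zinc: T>10 °C ⇒ hinge -0.071·(23.2−10) = -0.9372
  Pd branch = 0.0129·Pd^0.44·e^(0.046·RH+f) = 0.3968 μm/a
  Cl⁻ term: 0.0175·368.9^0.57·exp(0.008·52+0.085·23.2) = 5.537
  r_corr = 0.3968 + 5.537 = 5.934 μm/a
  mass loss = 5.934 μm/a × 7.14 g/cm³ = 42.37 g·m⁻²·a⁻¹
Ordering by g·m⁻²·a⁻¹: zinc (42.4) > copper (10.3)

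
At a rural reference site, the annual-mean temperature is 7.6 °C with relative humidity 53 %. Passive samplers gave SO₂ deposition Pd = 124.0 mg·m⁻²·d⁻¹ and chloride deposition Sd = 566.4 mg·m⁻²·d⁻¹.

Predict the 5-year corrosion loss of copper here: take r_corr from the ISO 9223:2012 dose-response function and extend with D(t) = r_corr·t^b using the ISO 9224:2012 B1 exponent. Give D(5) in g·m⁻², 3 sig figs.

D(5) = 22.8 g·m⁻²

copper: temperature factor f = +0.126·(-2.4) = -0.3024
  sulphur-dioxide contribution → 0.3128 μm/a
  chloride contribution → 0.5552 μm/a
  ⇒ r_corr(copper) = 0.868 μm/a
ISO 9224: D(t) = r_corr · t^b with b = 0.667 (copper, B1)
  D(5) = 0.868 × 5^0.667 = 0.868 × 2.926 = 2.539 μm
  Mass loss = 2.539 μm × 8.96 g/cm³ = 22.75 g·m⁻²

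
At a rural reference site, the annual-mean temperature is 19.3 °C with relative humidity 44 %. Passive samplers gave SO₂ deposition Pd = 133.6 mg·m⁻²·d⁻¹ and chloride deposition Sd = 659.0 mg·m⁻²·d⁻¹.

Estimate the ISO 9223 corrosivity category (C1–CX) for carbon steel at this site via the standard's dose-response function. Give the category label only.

carbon steel: T>10 °C ⇒ hinge -0.054·(19.3−10) = -0.5022
  sulphur-dioxide contribution → 32.92 μm/a
  chloride contribution → 52.74 μm/a
  total first-year rate 85.67 μm/a
ISO 9223 Table 2 (carbon steel): 80 < 85.7 ≤ 200 μm/a ⇒ C5

C5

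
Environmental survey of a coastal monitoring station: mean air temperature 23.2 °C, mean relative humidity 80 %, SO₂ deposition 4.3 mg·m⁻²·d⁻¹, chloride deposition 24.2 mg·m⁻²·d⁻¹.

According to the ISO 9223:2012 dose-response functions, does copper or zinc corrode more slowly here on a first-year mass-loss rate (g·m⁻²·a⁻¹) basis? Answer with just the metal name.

zinc

copper: T>10 °C ⇒ hinge -0.080·(23.2−10) = -1.0560
  Pd branch = 0.0053·Pd^0.26·e^(0.059·RH+f) = 0.3022 μm/a
  Cl⁻ term: 0.01025·24.2^0.27·exp(0.036·80+0.049·23.2) = 1.345
  sum: 0.3022 + 1.345 → r_corr = 1.647 μm/a
  mass loss = 1.647 μm/a × 8.96 g/cm³ = 14.76 g·m⁻²·a⁻¹
zinc: f(T) = -0.071·(T−10) [T>10 °C] = -0.9372
  Pd branch = 0.0129·Pd^0.44·e^(0.046·RH+f) = 0.3806 μm/a
  Cl⁻ term: 0.0175·24.2^0.57·exp(0.008·80+0.085·23.2) = 1.466
  sum: 0.3806 + 1.466 → r_corr = 1.847 μm/a
  mass loss = 1.847 μm/a × 7.14 g/cm³ = 13.19 g·m⁻²·a⁻¹
Ordering by g·m⁻²·a⁻¹: copper (14.8) > zinc (13.2)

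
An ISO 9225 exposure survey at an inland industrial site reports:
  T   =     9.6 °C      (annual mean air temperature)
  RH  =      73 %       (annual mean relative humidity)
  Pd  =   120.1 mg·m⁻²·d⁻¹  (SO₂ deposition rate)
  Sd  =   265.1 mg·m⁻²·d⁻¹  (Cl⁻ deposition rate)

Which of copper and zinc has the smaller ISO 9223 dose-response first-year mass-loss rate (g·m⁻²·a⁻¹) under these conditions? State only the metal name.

copper

copper: temperature factor f = +0.126·(-0.4) = -0.0504
  Pd branch = 0.0053·Pd^0.26·e^(0.059·RH+f) = 1.299 μm/a
  Sd branch = 0.01025·Sd^0.27·e^(0.036·RH+0.049·T) = 1.025 μm/a
  r_corr = 1.299 + 1.025 = 2.324 μm/a
  mass loss = 2.324 μm/a × 8.96 g/cm³ = 20.82 g·m⁻²·a⁻¹
zinc: T≤10 °C ⇒ hinge +0.038·(9.6−10) = -0.0152
  SO₂ term: 0.0129·120.1^0.44·exp(0.046·73-0.0152) = 3.002
  Cl⁻ term: 0.0175·265.1^0.57·exp(0.008·73+0.085·9.6) = 1.708
  r_corr = 3.002 + 1.708 = 4.709 μm/a
  mass loss = 4.709 μm/a × 7.14 g/cm³ = 33.62 g·m⁻²·a⁻¹
Ordering by g·m⁻²·a⁻¹: zinc (33.6) > copper (20.8)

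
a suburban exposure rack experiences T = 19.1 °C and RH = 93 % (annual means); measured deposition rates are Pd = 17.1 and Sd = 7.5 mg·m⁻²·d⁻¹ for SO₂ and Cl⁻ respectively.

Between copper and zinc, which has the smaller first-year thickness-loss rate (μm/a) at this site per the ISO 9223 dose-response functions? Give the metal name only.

zinc

copper: f(T) = -0.080·(T−10) [T>10 °C] = -0.7280
  Pd branch = 0.0053·Pd^0.26·e^(0.059·RH+f) = 1.293 μm/a
  Sd branch = 0.01025·Sd^0.27·e^(0.036·RH+0.049·T) = 1.281 μm/a
  sum: 1.293 + 1.281 → r_corr = 2.574 μm/a
zinc: f(T) = -0.071·(T−10) [T>10 °C] = -0.6461
  Pd branch = 0.0129·Pd^0.44·e^(0.046·RH+f) = 1.7 μm/a
  Sd branch = 0.0175·Sd^0.57·e^(0.008·RH+0.085·T) = 0.5889 μm/a
  sum: 1.7 + 0.5889 → r_corr = 2.289 μm/a
Ordering by μm/a: copper (2.57) > zinc (2.29)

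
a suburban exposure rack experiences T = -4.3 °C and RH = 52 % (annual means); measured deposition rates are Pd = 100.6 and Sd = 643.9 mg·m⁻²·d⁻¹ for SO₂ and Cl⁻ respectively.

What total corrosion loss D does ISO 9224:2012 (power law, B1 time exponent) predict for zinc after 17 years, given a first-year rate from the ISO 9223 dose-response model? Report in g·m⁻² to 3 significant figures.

D(17) = 97.0 g·m⁻²

zinc: f(T) = +0.038·(T−10) [T≤10 °C] = -0.5434
  SO₂ term: 0.0129·100.6^0.44·exp(0.046·52-0.5434) = 0.6231
  Cl⁻ term: 0.0175·643.9^0.57·exp(0.008·52+0.085·-4.3) = 0.7345
  sum: 0.6231 + 0.7345 → r_corr = 1.358 μm/a
Long-term exponent b (ISO 9224 Table 2, B1) = 0.813
  D(17) = 1.358 × 17^0.813 = 1.358 × 10.01 = 13.59 μm
  Mass loss = 13.59 μm × 7.14 g/cm³ = 97.01 g·m⁻²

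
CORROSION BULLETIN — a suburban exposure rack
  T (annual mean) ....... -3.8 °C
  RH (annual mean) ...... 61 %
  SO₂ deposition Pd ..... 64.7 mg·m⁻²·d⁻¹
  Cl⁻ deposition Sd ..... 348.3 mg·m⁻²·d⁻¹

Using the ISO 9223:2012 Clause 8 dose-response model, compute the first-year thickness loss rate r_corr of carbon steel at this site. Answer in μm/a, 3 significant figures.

r_corr = 31.3 μm/a

carbon steel: T≤10 °C ⇒ hinge +0.150·(-3.8−10) = -2.0700
  sulphur-dioxide contribution → 6.614 μm/a
  chloride contribution → 24.71 μm/a
  total first-year rate 31.32 μm/a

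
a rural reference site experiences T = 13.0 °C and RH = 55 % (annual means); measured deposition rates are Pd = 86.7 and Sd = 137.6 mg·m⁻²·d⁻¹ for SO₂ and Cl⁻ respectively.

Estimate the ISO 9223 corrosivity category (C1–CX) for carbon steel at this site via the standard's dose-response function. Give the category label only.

carbon steel: T>10 °C ⇒ hinge -0.054·(13.0−10) = -0.1620
  Pd branch = 1.77·Pd^0.52·e^(0.02·RH+f) = 46.04 μm/a
  Sd branch = 0.102·Sd^0.62·e^(0.033·RH+0.04·T) = 22.32 μm/a
  sum: 46.04 + 22.32 → r_corr = 68.35 μm/a
Category bounds: 50…80 μm/a bracket r_corr ⇒ C4

C4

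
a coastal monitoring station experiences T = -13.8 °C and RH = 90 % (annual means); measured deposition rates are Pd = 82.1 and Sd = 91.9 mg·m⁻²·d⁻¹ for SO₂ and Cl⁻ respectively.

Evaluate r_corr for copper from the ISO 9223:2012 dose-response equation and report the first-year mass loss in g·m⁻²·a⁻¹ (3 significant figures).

copper: T≤10 °C ⇒ hinge +0.126·(-13.8−10) = -2.9988
  sulphur-dioxide contribution → 0.1682 μm/a
  chloride contribution → 0.4511 μm/a
  ⇒ r_corr(copper) = 0.6193 μm/a
Convert to mass loss: 0.6193 μm/a × 8.96 g/cm³ = 5.549 g·m⁻²·a⁻¹

r_corr = 5.55 g·m⁻²·a⁻¹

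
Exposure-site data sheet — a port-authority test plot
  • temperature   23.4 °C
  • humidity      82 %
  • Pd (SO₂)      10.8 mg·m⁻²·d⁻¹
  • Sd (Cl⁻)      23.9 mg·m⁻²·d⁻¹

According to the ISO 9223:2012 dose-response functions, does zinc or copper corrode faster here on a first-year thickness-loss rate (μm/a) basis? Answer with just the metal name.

zinc

zinc: f(T) = -0.071·(T−10) [T>10 °C] = -0.9514
  sulphur-dioxide contribution → 0.617 μm/a
  chloride contribution → 1.505 μm/a
  total first-year rate 2.122 μm/a
copper: T>10 °C ⇒ hinge -0.080·(23.4−10) = -1.0720
  sulphur-dioxide contribution → 0.4251 μm/a
  chloride contribution → 1.455 μm/a
  total first-year rate 1.88 μm/a
Ordering by μm/a: zinc (2.12) > copper (1.88)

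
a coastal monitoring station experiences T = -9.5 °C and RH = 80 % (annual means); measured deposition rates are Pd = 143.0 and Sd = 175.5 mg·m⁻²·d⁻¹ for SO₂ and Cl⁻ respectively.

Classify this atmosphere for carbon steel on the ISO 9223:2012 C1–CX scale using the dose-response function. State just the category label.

C3

carbon steel: T≤10 °C ⇒ hinge +0.150·(-9.5−10) = -2.9250
  SO₂ term: 1.77·143.0^0.52·exp(0.02·80-2.9250) = 6.213
  Cl⁻ term: 0.102·175.5^0.62·exp(0.033·80+0.04·-9.5) = 24.07
  r_corr = 6.213 + 24.07 = 30.29 μm/a
ISO 9223 Table 2 (carbon steel): 25 < 30.3 ≤ 50 μm/a ⇒ C3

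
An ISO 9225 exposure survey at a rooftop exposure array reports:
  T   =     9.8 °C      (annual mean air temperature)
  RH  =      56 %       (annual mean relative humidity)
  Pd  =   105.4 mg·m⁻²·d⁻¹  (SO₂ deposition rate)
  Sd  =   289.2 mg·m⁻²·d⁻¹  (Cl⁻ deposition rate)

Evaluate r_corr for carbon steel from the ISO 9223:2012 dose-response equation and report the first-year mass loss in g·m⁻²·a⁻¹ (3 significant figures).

carbon steel: T≤10 °C ⇒ hinge +0.150·(9.8−10) = -0.0300
  Pd branch = 1.77·Pd^0.52·e^(0.02·RH+f) = 59.32 μm/a
  Sd branch = 0.102·Sd^0.62·e^(0.033·RH+0.04·T) = 32.16 μm/a
  sum: 59.32 + 32.16 → r_corr = 91.49 μm/a
Convert to mass loss: 91.49 μm/a × 7.85 g/cm³ = 718.2 g·m⁻²·a⁻¹

r_corr = 718 g·m⁻²·a⁻¹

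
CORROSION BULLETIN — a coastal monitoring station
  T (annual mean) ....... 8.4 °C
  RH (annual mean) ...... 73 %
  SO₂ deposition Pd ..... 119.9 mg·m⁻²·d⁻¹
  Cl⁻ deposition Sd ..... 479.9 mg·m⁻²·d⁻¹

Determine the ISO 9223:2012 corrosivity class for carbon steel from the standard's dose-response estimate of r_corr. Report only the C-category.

C5

carbon steel: temperature factor f = +0.150·(-1.6) = -0.2400
  sulphur-dioxide contribution → 72.24 μm/a
  chloride contribution → 72.95 μm/a
  ⇒ r_corr(carbon steel) = 145.2 μm/a
145 μm/a falls in (80, 200] for carbon steel → category C5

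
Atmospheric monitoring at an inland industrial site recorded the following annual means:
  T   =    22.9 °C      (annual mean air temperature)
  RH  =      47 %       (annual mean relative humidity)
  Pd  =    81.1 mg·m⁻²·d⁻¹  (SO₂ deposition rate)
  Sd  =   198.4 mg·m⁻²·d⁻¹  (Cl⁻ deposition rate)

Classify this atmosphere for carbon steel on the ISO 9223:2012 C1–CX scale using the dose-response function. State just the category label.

carbon steel: T>10 °C ⇒ hinge -0.054·(22.9−10) = -0.6966
  Pd branch = 1.77·Pd^0.52·e^(0.02·RH+f) = 22.2 μm/a
  Cl⁻ term: 0.102·198.4^0.62·exp(0.033·47+0.04·22.9) = 31.95
  sum: 22.2 + 31.95 → r_corr = 54.15 μm/a
54.2 μm/a falls in (50, 80] for carbon steel → category C4

C4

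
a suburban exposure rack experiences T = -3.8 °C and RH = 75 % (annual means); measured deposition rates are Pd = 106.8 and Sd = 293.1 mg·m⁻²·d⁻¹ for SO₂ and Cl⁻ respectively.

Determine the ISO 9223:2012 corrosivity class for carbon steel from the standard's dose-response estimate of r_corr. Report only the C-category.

carbon steel: f(T) = +0.150·(T−10) [T≤10 °C] = -2.0700
  SO₂ term: 1.77·106.8^0.52·exp(0.02·75-2.0700) = 11.36
  Cl⁻ term: 0.102·293.1^0.62·exp(0.033·75+0.04·-3.8) = 35.24
  r_corr = 11.36 + 35.24 = 46.6 μm/a
ISO 9223 Table 2 (carbon steel): 25 < 46.6 ≤ 50 μm/a ⇒ C3

C3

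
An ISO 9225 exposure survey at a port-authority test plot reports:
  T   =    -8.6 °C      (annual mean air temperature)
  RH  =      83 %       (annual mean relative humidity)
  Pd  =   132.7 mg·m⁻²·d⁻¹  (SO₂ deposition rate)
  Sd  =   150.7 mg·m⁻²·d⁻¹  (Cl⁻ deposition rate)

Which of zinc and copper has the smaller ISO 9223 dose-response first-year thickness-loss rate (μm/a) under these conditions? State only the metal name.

copper

zinc: temperature factor f = +0.038·(-18.6) = -0.7068
  sulphur-dioxide contribution → 2.488 μm/a
  chloride contribution → 0.2854 μm/a
  ⇒ r_corr(zinc) = 2.773 μm/a
copper: temperature factor f = +0.126·(-18.6) = -2.3436
  sulphur-dioxide contribution → 0.2427 μm/a
  chloride contribution → 0.517 μm/a
  total first-year rate 0.7597 μm/a
Ordering by μm/a: zinc (2.77) > copper (0.76)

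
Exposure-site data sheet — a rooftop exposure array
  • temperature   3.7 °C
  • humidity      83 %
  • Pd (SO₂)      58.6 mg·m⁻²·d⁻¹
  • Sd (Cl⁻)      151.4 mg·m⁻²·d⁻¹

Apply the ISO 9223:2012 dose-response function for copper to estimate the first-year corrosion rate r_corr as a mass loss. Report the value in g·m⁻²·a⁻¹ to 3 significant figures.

copper: T≤10 °C ⇒ hinge +0.126·(3.7−10) = -0.7938
  SO₂ term: 0.0053·58.6^0.26·exp(0.059·83-0.7938) = 0.9245
  Sd branch = 0.01025·Sd^0.27·e^(0.036·RH+0.049·T) = 0.9457 μm/a
  sum: 0.9245 + 0.9457 → r_corr = 1.87 μm/a
Convert to mass loss: 1.87 μm/a × 8.96 g/cm³ = 16.76 g·m⁻²·a⁻¹

r_corr = 16.8 g·m⁻²·a⁻¹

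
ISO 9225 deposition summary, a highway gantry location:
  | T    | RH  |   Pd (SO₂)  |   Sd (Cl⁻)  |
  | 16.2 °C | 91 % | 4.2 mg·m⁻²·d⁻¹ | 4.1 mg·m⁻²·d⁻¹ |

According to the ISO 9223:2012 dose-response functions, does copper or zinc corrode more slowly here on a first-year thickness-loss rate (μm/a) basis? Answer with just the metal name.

copper: temperature factor f = -0.080·(6.2) = -0.4960
  Pd branch = 0.0053·Pd^0.26·e^(0.059·RH+f) = 1.006 μm/a
  Cl⁻ term: 0.01025·4.1^0.27·exp(0.036·91+0.049·16.2) = 0.8783
  sum: 1.006 + 0.8783 → r_corr = 1.884 μm/a
zinc: temperature factor f = -0.071·(6.2) = -0.4402
  Pd branch = 0.0129·Pd^0.44·e^(0.046·RH+f) = 1.027 μm/a
  Sd branch = 0.0175·Sd^0.57·e^(0.008·RH+0.085·T) = 0.321 μm/a
  r_corr = 1.027 + 0.321 = 1.348 μm/a
Ordering by μm/a: copper (1.88) > zinc (1.35)

zinc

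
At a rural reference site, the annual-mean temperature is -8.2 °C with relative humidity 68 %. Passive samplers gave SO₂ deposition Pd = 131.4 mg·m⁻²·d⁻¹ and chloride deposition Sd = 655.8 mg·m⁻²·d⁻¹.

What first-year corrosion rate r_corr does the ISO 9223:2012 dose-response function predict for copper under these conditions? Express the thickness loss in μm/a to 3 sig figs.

copper: f(T) = +0.126·(T−10) [T≤10 °C] = -2.2932
  Pd branch = 0.0053·Pd^0.26·e^(0.059·RH+f) = 0.1051 μm/a
  Sd branch = 0.01025·Sd^0.27·e^(0.036·RH+0.049·T) = 0.457 μm/a
  r_corr = 0.1051 + 0.457 = 0.5621 μm/a

r_corr = 0.562 μm/a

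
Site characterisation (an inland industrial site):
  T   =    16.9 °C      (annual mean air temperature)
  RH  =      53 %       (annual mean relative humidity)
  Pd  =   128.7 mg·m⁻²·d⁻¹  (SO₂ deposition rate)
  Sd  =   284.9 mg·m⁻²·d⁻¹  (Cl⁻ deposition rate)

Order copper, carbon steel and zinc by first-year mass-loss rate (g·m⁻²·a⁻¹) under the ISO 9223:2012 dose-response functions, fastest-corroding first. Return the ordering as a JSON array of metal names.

["carbon steel", "zinc", "copper"]

copper: f(T) = -0.080·(T−10) [T>10 °C] = -0.5520
  sulphur-dioxide contribution → 0.2461 μm/a
  chloride contribution → 0.7274 μm/a
  ⇒ r_corr(copper) = 0.9735 μm/a
  mass loss = 0.9735 μm/a × 8.96 g/cm³ = 8.722 g·m⁻²·a⁻¹
carbon steel: f(T) = -0.054·(T−10) [T>10 °C] = -0.3726
  sulphur-dioxide contribution → 44 μm/a
  chloride contribution → 38.34 μm/a
  ⇒ r_corr(carbon steel) = 82.35 μm/a
  mass loss = 82.35 μm/a × 7.85 g/cm³ = 646.4 g·m⁻²·a⁻¹
zinc: temperature factor f = -0.071·(6.9) = -0.4899
  sulphur-dioxide contribution → 0.7671 μm/a
  chloride contribution → 2.82 μm/a
  ⇒ r_corr(zinc) = 3.587 μm/a
  mass loss = 3.587 μm/a × 7.14 g/cm³ = 25.61 g·m⁻²·a⁻¹
Ordering by g·m⁻²·a⁻¹: carbon steel (646) > zinc (25.6) > copper (8.72)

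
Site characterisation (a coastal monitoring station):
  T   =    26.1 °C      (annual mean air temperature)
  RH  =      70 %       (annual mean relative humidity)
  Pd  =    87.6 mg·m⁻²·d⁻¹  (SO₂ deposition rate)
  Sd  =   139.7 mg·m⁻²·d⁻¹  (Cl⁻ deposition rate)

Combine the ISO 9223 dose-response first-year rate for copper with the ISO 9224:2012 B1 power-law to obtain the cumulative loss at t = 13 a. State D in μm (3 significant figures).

copper: f(T) = -0.080·(T−10) [T>10 °C] = -1.2880
  Pd branch = 0.0053·Pd^0.26·e^(0.059·RH+f) = 0.2908 μm/a
  Cl⁻ term: 0.01025·139.7^0.27·exp(0.036·70+0.049·26.1) = 1.737
  sum: 0.2908 + 1.737 → r_corr = 2.028 μm/a
ISO 9224: D(t) = r_corr · t^b with b = 0.667 (copper, B1)
  D(13) = 2.028 × 13^0.667 = 2.028 × 5.534 = 11.22 μm

D(13) = 11.2 μm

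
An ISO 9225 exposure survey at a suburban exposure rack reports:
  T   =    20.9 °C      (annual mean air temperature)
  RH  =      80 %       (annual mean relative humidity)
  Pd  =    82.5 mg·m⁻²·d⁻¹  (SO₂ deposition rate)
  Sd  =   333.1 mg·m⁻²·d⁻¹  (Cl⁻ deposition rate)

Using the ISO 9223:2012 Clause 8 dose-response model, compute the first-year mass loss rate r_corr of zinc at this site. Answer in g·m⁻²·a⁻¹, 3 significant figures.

zinc: f(T) = -0.071·(T−10) [T>10 °C] = -0.7739
  SO₂ term: 0.0129·82.5^0.44·exp(0.046·80-0.7739) = 1.644
  Cl⁻ term: 0.0175·333.1^0.57·exp(0.008·80+0.085·20.9) = 5.375
  r_corr = 1.644 + 5.375 = 7.019 μm/a
Convert to mass loss: 7.019 μm/a × 7.14 g/cm³ = 50.12 g·m⁻²·a⁻¹

r_corr = 50.1 g·m⁻²·a⁻¹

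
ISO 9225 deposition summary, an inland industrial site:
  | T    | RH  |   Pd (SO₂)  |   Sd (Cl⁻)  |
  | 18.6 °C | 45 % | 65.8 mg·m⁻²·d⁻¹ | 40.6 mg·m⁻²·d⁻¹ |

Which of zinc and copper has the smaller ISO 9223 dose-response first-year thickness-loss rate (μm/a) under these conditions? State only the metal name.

zinc: temperature factor f = -0.071·(8.6) = -0.6106
  sulphur-dioxide contribution → 0.3503 μm/a
  chloride contribution → 1.007 μm/a
  ⇒ r_corr(zinc) = 1.357 μm/a
copper: f(T) = -0.080·(T−10) [T>10 °C] = -0.6880
  sulphur-dioxide contribution → 0.1125 μm/a
  chloride contribution → 0.3503 μm/a
  total first-year rate 0.4628 μm/a
Ordering by μm/a: zinc (1.36) > copper (0.463)

copper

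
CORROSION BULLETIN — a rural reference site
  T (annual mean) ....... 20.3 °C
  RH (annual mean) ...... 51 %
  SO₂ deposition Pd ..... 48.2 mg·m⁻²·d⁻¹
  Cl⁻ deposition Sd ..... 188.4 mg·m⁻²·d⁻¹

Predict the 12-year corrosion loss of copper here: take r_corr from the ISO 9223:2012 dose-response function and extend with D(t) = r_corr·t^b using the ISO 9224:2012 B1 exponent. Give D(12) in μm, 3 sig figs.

copper: temperature factor f = -0.080·(10.3) = -0.8240
  SO₂ term: 0.0053·48.2^0.26·exp(0.059·51-0.8240) = 0.1291
  Cl⁻ term: 0.01025·188.4^0.27·exp(0.036·51+0.049·20.3) = 0.7151
  sum: 0.1291 + 0.7151 → r_corr = 0.8441 μm/a
Power-law: D(12) = r_corr · 12^0.667
  D(12) = 0.8441 × 12^0.667 = 0.8441 × 5.246 = 4.428 μm

D(12) = 4.43 μm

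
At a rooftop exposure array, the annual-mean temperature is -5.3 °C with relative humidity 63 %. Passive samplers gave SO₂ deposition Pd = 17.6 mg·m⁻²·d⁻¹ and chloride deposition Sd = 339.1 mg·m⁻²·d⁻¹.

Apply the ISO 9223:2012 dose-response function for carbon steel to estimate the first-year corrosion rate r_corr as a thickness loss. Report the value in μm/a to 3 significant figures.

carbon steel: temperature factor f = +0.150·(-15.3) = -2.2950
  sulphur-dioxide contribution → 2.793 μm/a
  chloride contribution → 24.45 μm/a
  total first-year rate 27.24 μm/a

r_corr = 27.2 μm/a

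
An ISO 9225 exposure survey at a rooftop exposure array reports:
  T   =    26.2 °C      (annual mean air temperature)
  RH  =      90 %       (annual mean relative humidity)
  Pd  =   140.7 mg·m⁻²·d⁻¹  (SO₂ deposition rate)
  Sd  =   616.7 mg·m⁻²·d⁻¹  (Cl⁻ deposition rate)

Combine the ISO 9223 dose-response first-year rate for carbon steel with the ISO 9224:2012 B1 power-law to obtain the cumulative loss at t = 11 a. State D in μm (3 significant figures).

D(11) = 1.27e+03 μm

carbon steel: temperature factor f = -0.054·(16.2) = -0.8748
  Pd branch = 1.77·Pd^0.52·e^(0.02·RH+f) = 58.46 μm/a
  Sd branch = 0.102·Sd^0.62·e^(0.033·RH+0.04·T) = 304.4 μm/a
  sum: 58.46 + 304.4 → r_corr = 362.9 μm/a
Power-law: D(11) = r_corr · 11^0.523
  D(11) = 362.9 × 11^0.523 = 362.9 × 3.505 = 1272 μm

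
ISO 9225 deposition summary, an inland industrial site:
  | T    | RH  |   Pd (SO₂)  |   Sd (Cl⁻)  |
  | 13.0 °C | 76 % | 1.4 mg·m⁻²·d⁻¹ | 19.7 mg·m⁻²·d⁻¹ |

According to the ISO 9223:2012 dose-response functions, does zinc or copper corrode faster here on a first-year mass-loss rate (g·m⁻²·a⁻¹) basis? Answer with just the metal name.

zinc: T>10 °C ⇒ hinge -0.071·(13.0−10) = -0.2130
  sulphur-dioxide contribution → 0.3987 μm/a
  chloride contribution → 0.5307 μm/a
  total first-year rate 0.9294 μm/a
  mass loss = 0.9294 μm/a × 7.14 g/cm³ = 6.636 g·m⁻²·a⁻¹
copper: temperature factor f = -0.080·(3.0) = -0.2400
  sulphur-dioxide contribution → 0.4031 μm/a
  chloride contribution → 0.6685 μm/a
  total first-year rate 1.072 μm/a
  mass loss = 1.072 μm/a × 8.96 g/cm³ = 9.602 g·m⁻²·a⁻¹
Ordering by g·m⁻²·a⁻¹: copper (9.6) > zinc (6.64)

copper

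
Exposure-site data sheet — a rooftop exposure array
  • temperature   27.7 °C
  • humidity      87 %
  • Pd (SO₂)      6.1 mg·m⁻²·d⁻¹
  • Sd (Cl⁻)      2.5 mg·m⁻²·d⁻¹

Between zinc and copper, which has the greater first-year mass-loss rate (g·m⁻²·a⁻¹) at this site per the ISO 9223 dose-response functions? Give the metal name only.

zinc: temperature factor f = -0.071·(17.7) = -1.2567
  sulphur-dioxide contribution → 0.445 μm/a
  chloride contribution → 0.6233 μm/a
  total first-year rate 1.068 μm/a
  mass loss = 1.068 μm/a × 7.14 g/cm³ = 7.628 g·m⁻²·a⁻¹
copper: temperature factor f = -0.080·(17.7) = -1.4160
  sulphur-dioxide contribution → 0.3489 μm/a
  chloride contribution → 1.169 μm/a
  ⇒ r_corr(copper) = 1.518 μm/a
  mass loss = 1.518 μm/a × 8.96 g/cm³ = 13.6 g·m⁻²·a⁻¹
Ordering by g·m⁻²·a⁻¹: copper (13.6) > zinc (7.63)

copper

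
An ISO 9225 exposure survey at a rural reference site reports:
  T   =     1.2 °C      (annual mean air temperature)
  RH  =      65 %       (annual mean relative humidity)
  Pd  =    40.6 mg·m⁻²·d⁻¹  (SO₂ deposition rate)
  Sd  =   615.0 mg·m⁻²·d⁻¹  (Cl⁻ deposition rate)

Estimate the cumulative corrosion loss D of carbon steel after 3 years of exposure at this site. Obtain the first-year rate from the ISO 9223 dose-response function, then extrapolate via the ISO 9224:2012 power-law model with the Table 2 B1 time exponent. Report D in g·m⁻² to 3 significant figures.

D(3) = 849 g·m⁻²

carbon steel: T≤10 °C ⇒ hinge +0.150·(1.2−10) = -1.3200
  sulphur-dioxide contribution → 11.9 μm/a
  chloride contribution → 48.99 μm/a
  ⇒ r_corr(carbon steel) = 60.9 μm/a
Long-term exponent b (ISO 9224 Table 2, B1) = 0.523
  D(3) = 60.9 × 3^0.523 = 60.9 × 1.776 = 108.2 μm
  Mass loss = 108.2 μm × 7.85 g/cm³ = 849.2 g·m⁻²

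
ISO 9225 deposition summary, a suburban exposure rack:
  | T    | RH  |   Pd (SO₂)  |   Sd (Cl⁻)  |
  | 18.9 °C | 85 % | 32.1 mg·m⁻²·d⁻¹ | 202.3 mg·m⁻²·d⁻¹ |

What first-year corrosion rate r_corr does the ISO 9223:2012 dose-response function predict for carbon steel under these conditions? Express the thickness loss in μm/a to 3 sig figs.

r_corr = 133 μm/a

carbon steel: temperature factor f = -0.054·(8.9) = -0.4806
  Pd branch = 1.77·Pd^0.52·e^(0.02·RH+f) = 36.39 μm/a
  Sd branch = 0.102·Sd^0.62·e^(0.033·RH+0.04·T) = 96.57 μm/a
  sum: 36.39 + 96.57 → r_corr = 133 μm/a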